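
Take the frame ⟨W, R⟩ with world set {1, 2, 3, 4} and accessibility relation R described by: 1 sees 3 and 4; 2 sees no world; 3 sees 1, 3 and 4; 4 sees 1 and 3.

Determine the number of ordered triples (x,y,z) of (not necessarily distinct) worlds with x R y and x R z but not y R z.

4

Enumerating: (1,4,4), (3,1,1), (3,4,4), (4,1,1).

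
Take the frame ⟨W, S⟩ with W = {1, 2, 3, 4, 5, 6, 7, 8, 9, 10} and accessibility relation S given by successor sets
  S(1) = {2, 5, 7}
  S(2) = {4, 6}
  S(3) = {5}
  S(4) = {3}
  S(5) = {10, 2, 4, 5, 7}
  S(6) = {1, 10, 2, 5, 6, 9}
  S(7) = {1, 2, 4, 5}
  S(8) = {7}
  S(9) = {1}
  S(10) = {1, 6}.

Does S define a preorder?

Reflexive: no — 1 is not related to itself.
Transitive: no — 1 S 2 and 2 S 4, but not 1 S 4.
So S is not a preorder.

No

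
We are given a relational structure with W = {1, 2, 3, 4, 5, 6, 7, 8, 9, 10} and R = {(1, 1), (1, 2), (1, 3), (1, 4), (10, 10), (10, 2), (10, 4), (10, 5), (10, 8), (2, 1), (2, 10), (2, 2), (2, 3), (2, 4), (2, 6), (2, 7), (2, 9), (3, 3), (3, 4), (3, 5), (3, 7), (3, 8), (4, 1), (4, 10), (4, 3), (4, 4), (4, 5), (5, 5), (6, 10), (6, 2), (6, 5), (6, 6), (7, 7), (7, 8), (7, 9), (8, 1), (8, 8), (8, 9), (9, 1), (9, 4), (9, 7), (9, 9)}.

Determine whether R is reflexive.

Reflexive: yes — every world is R-related to itself.

Yes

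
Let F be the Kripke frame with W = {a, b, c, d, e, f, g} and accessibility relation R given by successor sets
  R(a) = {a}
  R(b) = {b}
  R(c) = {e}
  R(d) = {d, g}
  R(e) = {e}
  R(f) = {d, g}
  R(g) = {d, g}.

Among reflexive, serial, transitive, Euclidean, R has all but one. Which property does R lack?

Reflexive: no — c is not related to itself.
Serial: yes — every world has a successor (e.g. a R a).
Transitive: yes — every two-step R-path is closed by a direct edge.
Euclidean: yes — any two successors of a common world are R-related.
Only reflexive fails.

reflexive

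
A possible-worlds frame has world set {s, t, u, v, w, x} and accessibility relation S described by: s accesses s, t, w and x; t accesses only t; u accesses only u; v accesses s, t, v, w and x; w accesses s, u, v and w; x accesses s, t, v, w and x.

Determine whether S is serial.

Yes

Serial: yes — every world has a successor (e.g. s S s).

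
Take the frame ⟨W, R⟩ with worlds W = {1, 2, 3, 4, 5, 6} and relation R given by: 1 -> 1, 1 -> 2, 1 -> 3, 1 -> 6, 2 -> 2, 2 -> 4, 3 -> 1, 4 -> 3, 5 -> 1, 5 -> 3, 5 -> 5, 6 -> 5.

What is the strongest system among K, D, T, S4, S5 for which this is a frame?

D

Serial (axiom D): yes — every world has a successor (e.g. 1 R 1).
Reflexive (axiom T): no — 3 is not related to itself.
Transitive (axiom 4): no — 1 R 2 and 2 R 4, but not 1 R 4.
Euclidean (axiom 5): no — 1 R 2 and 1 R 3, but not 2 R 3.
So F validates K, D; T would additionally require R to be reflexive. The strongest is D.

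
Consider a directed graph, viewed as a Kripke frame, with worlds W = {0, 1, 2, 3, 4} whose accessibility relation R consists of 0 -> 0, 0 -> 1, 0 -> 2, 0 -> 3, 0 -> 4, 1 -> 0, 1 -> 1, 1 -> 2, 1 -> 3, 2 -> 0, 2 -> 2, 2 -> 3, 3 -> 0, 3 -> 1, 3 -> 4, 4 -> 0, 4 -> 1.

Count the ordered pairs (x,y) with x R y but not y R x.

Enumerating: (1,2), (2,3), (3,4), (4,1).

4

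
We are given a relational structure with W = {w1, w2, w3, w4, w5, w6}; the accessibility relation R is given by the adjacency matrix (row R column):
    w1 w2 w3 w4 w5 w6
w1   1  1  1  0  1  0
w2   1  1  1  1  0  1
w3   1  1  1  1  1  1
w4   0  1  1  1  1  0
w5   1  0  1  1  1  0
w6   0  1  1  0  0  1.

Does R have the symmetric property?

Symmetric: yes — every pair in R has its reverse in R.

Yes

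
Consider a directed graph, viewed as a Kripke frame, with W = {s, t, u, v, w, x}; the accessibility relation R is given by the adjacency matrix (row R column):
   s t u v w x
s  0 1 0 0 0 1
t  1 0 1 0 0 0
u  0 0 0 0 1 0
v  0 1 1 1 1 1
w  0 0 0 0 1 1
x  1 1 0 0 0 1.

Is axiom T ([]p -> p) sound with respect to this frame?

Axiom T corresponds to the accessibility relation being reflexive.
Reflexive: no — s is not related to itself.

No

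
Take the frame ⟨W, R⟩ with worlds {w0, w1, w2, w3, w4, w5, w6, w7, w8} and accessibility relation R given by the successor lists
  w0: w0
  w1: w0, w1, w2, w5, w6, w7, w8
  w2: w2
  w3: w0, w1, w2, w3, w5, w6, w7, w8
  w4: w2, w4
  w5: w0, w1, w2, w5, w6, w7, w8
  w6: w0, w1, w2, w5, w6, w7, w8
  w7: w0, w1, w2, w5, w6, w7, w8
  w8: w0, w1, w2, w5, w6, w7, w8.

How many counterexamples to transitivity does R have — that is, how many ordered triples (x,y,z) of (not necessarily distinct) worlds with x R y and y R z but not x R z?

0

R is transitive; there are no such tuples.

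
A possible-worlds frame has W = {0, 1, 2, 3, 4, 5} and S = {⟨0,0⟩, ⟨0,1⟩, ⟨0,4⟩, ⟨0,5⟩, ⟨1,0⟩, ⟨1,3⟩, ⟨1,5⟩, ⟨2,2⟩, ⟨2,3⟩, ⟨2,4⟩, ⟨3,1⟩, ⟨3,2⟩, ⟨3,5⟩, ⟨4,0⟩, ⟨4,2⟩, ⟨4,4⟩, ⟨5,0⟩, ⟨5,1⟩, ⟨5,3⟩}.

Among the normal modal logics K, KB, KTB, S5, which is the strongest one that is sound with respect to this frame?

Symmetric (axiom B): yes — every pair in S has its reverse in S.
Reflexive (axiom T): no — 1 is not related to itself.
Euclidean (axiom 5): no — 0 S 1 and 0 S 4, but not 1 S 4.
So F validates K, KB; KTB would additionally require S to be reflexive. The strongest is KB.

KB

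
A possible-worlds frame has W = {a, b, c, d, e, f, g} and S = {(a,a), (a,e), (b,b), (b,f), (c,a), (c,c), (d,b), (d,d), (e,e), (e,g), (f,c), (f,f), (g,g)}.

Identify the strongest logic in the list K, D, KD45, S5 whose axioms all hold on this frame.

D

Serial (axiom D): yes — every world has a successor (e.g. a S a).
Euclidean (axiom 5): no — a S e and a S a, but not e S a.
Transitive (axiom 4): no — a S e and e S g, but not a S g.
Reflexive (axiom T): yes — every world is S-related to itself.
So F validates K, D; KD45 would additionally require S to be Euclidean and transitive. The strongest is D.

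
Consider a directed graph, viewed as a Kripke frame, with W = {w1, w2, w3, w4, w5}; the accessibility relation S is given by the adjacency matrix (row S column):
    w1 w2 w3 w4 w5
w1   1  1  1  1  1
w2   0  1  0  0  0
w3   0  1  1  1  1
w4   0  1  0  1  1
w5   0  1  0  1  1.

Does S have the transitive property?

Transitive: yes — every two-step S-path is closed by a direct edge.

Yes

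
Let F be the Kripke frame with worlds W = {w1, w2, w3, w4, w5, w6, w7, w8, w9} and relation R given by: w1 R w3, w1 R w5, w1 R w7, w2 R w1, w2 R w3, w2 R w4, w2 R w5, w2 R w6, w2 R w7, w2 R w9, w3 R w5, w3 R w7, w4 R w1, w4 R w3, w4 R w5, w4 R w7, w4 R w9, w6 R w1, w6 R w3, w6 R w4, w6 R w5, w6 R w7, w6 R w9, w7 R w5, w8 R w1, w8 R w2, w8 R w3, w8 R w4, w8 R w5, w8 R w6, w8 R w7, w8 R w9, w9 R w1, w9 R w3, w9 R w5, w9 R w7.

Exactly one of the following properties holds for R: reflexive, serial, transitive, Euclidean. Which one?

transitive

Reflexive: no — w1 is not related to itself.
Serial: no — w5 has no R-successor.
Transitive: yes — every two-step R-path is closed by a direct edge.
Euclidean: no — w1 R w5 and w1 R w3, but not w5 R w3.
Only transitive holds.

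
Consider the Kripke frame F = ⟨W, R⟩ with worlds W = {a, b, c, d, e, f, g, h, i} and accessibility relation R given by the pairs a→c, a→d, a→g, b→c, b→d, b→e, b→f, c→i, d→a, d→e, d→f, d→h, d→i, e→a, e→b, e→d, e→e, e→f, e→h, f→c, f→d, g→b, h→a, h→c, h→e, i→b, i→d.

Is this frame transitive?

No

Transitive: no — a R c and c R i, but not a R i.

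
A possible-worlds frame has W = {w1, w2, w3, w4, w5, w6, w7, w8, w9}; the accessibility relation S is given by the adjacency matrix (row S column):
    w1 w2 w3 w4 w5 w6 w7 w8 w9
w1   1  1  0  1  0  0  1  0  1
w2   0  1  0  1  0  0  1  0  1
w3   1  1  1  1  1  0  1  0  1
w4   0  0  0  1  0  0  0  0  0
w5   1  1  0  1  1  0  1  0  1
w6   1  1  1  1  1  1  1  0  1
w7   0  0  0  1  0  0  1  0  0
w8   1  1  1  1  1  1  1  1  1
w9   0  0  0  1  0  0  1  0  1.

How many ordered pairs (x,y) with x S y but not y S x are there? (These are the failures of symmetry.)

Enumerating: (w1,w2), (w1,w4), (w1,w7), (w1,w9), (w2,w4), (w2,w7), (w2,w9), (w3,w1), (w3,w2), (w3,w4), (w3,w5), (w3,w7), … and 24 more.
Total: 36.

36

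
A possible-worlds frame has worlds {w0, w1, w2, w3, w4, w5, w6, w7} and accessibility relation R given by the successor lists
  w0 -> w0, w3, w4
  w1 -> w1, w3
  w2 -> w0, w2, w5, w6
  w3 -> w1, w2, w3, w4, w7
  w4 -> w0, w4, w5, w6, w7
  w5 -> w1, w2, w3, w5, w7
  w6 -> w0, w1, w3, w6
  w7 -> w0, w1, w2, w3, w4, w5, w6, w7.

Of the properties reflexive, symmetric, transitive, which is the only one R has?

Reflexive: yes — every world is R-related to itself.
Symmetric: no — w0 R w3 but not w3 R w0.
Transitive: no — w0 R w3 and w3 R w1, but not w0 R w1.
Only reflexive holds.

reflexive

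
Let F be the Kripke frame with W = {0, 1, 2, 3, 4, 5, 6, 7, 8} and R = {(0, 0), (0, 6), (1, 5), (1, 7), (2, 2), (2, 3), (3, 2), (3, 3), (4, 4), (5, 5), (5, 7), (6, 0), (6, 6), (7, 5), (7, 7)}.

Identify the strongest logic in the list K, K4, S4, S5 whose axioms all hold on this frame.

Transitive (axiom 4): yes — every two-step R-path is closed by a direct edge.
Reflexive (axiom T): no — 1 is not related to itself.
Euclidean (axiom 5): yes — any two successors of a common world are R-related.
So F validates K, K4; S4 would additionally require R to be reflexive. The strongest is K4.

K4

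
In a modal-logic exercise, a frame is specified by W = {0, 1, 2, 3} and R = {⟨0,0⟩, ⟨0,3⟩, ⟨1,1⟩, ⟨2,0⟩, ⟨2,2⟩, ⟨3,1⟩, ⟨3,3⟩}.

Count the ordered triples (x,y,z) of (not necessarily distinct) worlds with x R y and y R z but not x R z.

2

Enumerating: (0,3,1), (2,0,3).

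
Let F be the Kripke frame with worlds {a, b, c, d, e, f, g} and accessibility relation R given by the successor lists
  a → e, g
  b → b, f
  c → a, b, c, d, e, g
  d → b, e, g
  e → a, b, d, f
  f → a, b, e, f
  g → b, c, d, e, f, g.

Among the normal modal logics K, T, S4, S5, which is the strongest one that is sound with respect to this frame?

Reflexive (axiom T): no — a is not related to itself.
Transitive (axiom 4): no — a R e and e R b, but not a R b.
Euclidean (axiom 5): no — a R e and a R g, but not e R g.
So F validates K; T would additionally require R to be reflexive. The strongest is K.

K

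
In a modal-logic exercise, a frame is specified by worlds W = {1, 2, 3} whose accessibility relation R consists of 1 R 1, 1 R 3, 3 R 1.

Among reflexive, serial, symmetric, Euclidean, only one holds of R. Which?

Reflexive: no — 2 is not related to itself.
Serial: no — 2 has no R-successor.
Symmetric: yes — every pair in R has its reverse in R.
Euclidean: no — 1 R 3 and 1 R 3, but not 3 R 3.
Only symmetric holds.

symmetric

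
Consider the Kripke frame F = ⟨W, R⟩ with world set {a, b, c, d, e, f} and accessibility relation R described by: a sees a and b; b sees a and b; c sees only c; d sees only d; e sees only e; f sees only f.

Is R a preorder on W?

Reflexive: yes — every world is R-related to itself.
Transitive: yes — every two-step R-path is closed by a direct edge.
So R is a preorder.

Yes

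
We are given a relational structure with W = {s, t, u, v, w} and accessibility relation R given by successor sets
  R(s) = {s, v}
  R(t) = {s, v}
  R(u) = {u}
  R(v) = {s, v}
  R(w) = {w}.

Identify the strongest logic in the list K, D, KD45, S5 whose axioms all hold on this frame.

KD45

Serial (axiom D): yes — every world has a successor (e.g. s R s).
Euclidean (axiom 5): yes — any two successors of a common world are R-related.
Transitive (axiom 4): yes — every two-step R-path is closed by a direct edge.
Reflexive (axiom T): no — t is not related to itself.
So F validates K, D, KD45; S5 would additionally require R to be reflexive. The strongest is KD45.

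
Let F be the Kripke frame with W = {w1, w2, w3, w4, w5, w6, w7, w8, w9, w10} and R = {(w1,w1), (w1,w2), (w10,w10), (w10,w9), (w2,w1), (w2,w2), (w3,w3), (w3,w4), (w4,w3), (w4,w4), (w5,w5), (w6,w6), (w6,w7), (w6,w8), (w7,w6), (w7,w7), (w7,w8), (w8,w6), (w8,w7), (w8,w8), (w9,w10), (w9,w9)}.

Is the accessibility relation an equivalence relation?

Yes

Reflexive: yes — every world is R-related to itself.
Symmetric: yes — every pair in R has its reverse in R.
Transitive: yes — every two-step R-path is closed by a direct edge.
So R is an equivalence relation.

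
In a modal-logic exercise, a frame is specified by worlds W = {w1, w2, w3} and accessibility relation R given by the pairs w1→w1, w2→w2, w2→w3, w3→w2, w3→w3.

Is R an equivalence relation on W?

Yes

Reflexive: yes — every world is R-related to itself.
Symmetric: yes — every pair in R has its reverse in R.
Transitive: yes — every two-step R-path is closed by a direct edge.
So R is an equivalence relation.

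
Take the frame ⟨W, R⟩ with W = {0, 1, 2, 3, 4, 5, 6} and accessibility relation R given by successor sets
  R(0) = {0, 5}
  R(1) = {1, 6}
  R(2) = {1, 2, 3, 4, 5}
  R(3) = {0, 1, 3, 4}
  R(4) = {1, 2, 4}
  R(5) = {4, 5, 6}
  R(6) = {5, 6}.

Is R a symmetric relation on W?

Symmetric: no — 0 R 5 but not 5 R 0.

No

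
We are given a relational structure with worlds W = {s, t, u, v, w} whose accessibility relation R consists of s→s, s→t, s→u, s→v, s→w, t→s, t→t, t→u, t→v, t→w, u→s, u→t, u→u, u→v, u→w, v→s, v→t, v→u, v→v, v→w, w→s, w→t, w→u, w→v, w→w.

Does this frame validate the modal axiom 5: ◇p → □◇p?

Yes

By correspondence theory, 5 is valid on a frame iff R is Euclidean.
Euclidean: yes — any two successors of a common world are R-related.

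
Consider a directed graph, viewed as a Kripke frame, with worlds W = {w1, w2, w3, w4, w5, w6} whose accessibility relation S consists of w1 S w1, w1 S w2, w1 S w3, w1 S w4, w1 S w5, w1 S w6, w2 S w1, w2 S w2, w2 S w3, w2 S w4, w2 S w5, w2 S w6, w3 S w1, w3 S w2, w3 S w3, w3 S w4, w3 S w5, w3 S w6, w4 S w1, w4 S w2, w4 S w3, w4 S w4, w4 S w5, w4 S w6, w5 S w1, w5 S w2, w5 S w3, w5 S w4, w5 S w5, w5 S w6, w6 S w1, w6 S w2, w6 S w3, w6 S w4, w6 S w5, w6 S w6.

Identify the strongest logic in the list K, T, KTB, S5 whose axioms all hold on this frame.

Reflexive (axiom T): yes — every world is S-related to itself.
Symmetric (axiom B): yes — every pair in S has its reverse in S.
Euclidean (axiom 5): yes — any two successors of a common world are S-related.
So F validates K, T, KTB, S5. The strongest is S5.

S5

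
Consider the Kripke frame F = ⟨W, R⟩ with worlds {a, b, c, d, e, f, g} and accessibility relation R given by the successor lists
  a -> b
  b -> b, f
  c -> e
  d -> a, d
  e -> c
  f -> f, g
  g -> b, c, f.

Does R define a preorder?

Reflexive: no — a is not related to itself.
Transitive: no — a R b and b R f, but not a R f.
So R is not a preorder.

No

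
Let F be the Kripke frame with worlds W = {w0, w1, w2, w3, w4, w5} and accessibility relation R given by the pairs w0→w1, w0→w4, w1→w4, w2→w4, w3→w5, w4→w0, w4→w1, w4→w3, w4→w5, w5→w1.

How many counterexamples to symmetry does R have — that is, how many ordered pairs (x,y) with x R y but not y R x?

Enumerating: (w0,w1), (w2,w4), (w3,w5), (w4,w3), (w4,w5), (w5,w1).

6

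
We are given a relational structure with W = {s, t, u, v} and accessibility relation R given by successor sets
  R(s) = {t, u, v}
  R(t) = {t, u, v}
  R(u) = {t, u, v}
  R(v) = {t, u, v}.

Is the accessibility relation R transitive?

Yes

Transitive: yes — every two-step R-path is closed by a direct edge.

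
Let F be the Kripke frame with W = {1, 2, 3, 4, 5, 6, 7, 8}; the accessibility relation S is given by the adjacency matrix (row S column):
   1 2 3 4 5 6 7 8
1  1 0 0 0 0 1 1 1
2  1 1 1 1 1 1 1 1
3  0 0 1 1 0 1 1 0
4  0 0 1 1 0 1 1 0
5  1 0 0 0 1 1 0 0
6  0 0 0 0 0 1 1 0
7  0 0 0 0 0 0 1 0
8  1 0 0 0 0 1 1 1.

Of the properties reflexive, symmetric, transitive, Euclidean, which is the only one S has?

reflexive

Reflexive: yes — every world is S-related to itself.
Symmetric: no — 1 S 6 but not 6 S 1.
Transitive: no — 5 S 1 and 1 S 7, but not 5 S 7.
Euclidean: no — 1 S 6 and 1 S 8, but not 6 S 8.
Only reflexive holds.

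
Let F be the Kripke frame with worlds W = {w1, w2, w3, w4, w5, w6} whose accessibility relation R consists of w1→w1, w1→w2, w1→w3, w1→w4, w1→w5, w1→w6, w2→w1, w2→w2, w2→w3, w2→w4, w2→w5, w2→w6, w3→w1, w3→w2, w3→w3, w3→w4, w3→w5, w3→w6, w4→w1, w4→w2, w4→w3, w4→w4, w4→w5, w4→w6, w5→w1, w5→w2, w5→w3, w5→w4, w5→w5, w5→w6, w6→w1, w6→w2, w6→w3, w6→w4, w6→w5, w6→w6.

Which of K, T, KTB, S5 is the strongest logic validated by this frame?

Reflexive (axiom T): yes — every world is R-related to itself.
Symmetric (axiom B): yes — every pair in R has its reverse in R.
Euclidean (axiom 5): yes — any two successors of a common world are R-related.
So F validates K, T, KTB, S5. The strongest is S5.

S5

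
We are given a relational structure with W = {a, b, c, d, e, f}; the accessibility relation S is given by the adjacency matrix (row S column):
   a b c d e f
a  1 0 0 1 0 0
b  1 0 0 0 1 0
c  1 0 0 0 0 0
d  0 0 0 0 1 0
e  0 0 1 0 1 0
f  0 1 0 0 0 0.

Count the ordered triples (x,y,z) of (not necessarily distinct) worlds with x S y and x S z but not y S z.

7

Enumerating: (a,d,a), (a,d,d), (b,a,e), (b,e,a), (e,c,c), (e,c,e), (f,b,b).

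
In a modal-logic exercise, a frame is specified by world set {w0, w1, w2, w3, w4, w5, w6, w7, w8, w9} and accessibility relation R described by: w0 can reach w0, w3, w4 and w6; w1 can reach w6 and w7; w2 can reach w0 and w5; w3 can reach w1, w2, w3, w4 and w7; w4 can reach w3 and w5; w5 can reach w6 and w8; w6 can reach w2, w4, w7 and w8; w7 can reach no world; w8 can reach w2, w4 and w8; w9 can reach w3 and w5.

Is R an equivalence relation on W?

Reflexive: no — w1 is not related to itself.
Symmetric: no — w0 R w3 but not w3 R w0.
Transitive: no — w0 R w3 and w3 R w1, but not w0 R w1.
So R is not an equivalence relation.

No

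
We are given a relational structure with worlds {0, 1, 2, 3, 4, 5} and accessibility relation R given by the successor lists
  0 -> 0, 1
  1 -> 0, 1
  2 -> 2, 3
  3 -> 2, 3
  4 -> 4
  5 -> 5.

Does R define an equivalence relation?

Reflexive: yes — every world is R-related to itself.
Symmetric: yes — every pair in R has its reverse in R.
Transitive: yes — every two-step R-path is closed by a direct edge.
So R is an equivalence relation.

Yes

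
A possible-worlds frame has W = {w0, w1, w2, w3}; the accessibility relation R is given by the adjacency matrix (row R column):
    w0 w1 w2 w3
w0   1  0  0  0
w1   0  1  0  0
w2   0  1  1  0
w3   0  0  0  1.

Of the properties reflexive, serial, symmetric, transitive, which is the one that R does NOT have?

symmetric

Reflexive: yes — every world is R-related to itself.
Serial: yes — every world has a successor (e.g. w0 R w0).
Symmetric: no — w2 R w1 but not w1 R w2.
Transitive: yes — every two-step R-path is closed by a direct edge.
Only symmetric fails.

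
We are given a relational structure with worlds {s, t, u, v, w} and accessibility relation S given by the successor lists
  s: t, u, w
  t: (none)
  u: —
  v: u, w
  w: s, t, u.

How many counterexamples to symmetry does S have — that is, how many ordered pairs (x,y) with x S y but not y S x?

6

Enumerating: (s,t), (s,u), (v,u), (v,w), (w,t), (w,u).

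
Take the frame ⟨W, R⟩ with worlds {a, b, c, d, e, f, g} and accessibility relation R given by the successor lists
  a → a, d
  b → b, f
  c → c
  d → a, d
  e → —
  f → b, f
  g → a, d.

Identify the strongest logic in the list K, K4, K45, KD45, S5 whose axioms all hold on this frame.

Transitive (axiom 4): yes — every two-step R-path is closed by a direct edge.
Euclidean (axiom 5): yes — any two successors of a common world are R-related.
Serial (axiom D): no — e has no R-successor.
Reflexive (axiom T): no — e is not related to itself.
So F validates K, K4, K45; KD45 would additionally require R to be serial. The strongest is K45.

K45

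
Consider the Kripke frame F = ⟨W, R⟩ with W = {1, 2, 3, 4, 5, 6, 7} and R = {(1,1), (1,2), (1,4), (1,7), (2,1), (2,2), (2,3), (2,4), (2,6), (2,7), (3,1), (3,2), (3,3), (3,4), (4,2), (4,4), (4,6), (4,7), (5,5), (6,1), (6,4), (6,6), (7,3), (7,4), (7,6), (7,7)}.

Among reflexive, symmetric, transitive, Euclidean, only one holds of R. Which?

Reflexive: yes — every world is R-related to itself.
Symmetric: no — 1 R 4 but not 4 R 1.
Transitive: no — 1 R 2 and 2 R 3, but not 1 R 3.
Euclidean: no — 1 R 7 and 1 R 2, but not 7 R 2.
Only reflexive holds.

reflexive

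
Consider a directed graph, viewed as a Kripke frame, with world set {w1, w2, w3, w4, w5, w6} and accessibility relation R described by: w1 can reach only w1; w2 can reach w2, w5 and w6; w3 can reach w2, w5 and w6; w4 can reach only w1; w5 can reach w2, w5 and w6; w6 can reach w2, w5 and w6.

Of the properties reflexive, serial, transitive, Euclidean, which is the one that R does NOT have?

Reflexive: no — w3 is not related to itself.
Serial: yes — every world has a successor (e.g. w1 R w1).
Transitive: yes — every two-step R-path is closed by a direct edge.
Euclidean: yes — any two successors of a common world are R-related.
Only reflexive fails.

reflexive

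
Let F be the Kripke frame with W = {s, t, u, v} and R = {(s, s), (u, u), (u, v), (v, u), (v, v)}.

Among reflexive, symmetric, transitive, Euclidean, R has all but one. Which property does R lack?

reflexive

Reflexive: no — t is not related to itself.
Symmetric: yes — every pair in R has its reverse in R.
Transitive: yes — every two-step R-path is closed by a direct edge.
Euclidean: yes — any two successors of a common world are R-related.
Only reflexive fails.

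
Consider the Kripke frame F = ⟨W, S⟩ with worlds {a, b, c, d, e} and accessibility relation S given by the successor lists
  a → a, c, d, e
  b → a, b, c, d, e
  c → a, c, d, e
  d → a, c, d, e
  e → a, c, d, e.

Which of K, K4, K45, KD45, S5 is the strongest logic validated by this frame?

K4

Transitive (axiom 4): yes — every two-step S-path is closed by a direct edge.
Euclidean (axiom 5): no — b S a and b S b, but not a S b.
Serial (axiom D): yes — every world has a successor (e.g. a S a).
Reflexive (axiom T): yes — every world is S-related to itself.
So F validates K, K4; K45 would additionally require S to be Euclidean. The strongest is K4.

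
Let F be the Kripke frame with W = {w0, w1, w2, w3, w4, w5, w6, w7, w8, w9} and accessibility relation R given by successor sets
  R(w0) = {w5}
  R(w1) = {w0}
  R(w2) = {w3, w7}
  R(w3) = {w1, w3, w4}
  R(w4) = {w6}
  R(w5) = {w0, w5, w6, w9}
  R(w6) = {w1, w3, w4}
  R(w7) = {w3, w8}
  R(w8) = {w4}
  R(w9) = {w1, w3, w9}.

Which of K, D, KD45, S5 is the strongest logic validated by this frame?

D

Serial (axiom D): yes — every world has a successor (e.g. w0 R w5).
Euclidean (axiom 5): no — w2 R w3 and w2 R w7, but not w3 R w7.
Transitive (axiom 4): no — w0 R w5 and w5 R w6, but not w0 R w6.
Reflexive (axiom T): no — w0 is not related to itself.
So F validates K, D; KD45 would additionally require R to be Euclidean and transitive. The strongest is D.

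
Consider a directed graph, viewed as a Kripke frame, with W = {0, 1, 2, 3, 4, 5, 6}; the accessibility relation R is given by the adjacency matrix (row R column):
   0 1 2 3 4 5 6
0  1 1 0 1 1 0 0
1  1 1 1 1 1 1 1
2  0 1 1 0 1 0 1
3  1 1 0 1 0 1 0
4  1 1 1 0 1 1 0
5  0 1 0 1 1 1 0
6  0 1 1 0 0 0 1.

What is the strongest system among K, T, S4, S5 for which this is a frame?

T

Reflexive (axiom T): yes — every world is R-related to itself.
Transitive (axiom 4): no — 0 R 1 and 1 R 2, but not 0 R 2.
Euclidean (axiom 5): no — 0 R 3 and 0 R 4, but not 3 R 4.
So F validates K, T; S4 would additionally require R to be transitive. The strongest is T.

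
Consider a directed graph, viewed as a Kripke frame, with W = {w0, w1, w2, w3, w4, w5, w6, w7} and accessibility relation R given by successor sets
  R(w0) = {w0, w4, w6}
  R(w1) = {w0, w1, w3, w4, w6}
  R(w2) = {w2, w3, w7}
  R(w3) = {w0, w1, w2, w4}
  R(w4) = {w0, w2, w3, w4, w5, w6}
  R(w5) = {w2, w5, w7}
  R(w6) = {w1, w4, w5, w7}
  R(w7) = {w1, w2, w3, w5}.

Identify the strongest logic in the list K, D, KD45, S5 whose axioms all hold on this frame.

D

Serial (axiom D): yes — every world has a successor (e.g. w0 R w0).
Euclidean (axiom 5): no — w1 R w0 and w1 R w3, but not w0 R w3.
Transitive (axiom 4): no — w0 R w4 and w4 R w2, but not w0 R w2.
Reflexive (axiom T): no — w3 is not related to itself.
So F validates K, D; KD45 would additionally require R to be Euclidean and transitive. The strongest is D.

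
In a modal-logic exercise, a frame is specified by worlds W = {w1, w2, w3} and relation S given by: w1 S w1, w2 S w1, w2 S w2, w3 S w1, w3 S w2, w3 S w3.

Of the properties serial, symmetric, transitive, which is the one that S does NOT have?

symmetric

Serial: yes — every world has a successor (e.g. w1 S w1).
Symmetric: no — w2 S w1 but not w1 S w2.
Transitive: yes — every two-step S-path is closed by a direct edge.
Only symmetric fails.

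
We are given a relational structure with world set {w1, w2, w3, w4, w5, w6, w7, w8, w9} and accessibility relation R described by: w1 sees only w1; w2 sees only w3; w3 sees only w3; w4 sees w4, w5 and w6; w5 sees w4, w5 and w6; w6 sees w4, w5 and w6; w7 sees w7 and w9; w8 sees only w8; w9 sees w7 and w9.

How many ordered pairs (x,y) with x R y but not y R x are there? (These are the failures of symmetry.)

Enumerating: (w2,w3).

1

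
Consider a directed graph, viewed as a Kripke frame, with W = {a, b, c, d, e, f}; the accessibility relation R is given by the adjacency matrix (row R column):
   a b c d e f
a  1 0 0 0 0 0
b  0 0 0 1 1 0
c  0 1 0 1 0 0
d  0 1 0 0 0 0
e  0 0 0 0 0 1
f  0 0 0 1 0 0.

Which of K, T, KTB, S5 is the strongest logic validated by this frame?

Reflexive (axiom T): no — b is not related to itself.
Symmetric (axiom B): no — b R e but not e R b.
Euclidean (axiom 5): no — b R d and b R e, but not d R e.
So F validates K; T would additionally require R to be reflexive. The strongest is K.

K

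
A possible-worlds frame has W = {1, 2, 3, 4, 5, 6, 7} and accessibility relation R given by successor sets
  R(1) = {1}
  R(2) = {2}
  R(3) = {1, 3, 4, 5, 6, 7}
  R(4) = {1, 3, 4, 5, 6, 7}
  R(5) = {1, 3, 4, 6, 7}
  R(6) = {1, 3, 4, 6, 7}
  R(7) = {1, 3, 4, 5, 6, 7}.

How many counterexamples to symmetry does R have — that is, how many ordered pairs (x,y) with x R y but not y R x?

Enumerating: (3,1), (4,1), (5,1), (5,6), (6,1), (7,1).

6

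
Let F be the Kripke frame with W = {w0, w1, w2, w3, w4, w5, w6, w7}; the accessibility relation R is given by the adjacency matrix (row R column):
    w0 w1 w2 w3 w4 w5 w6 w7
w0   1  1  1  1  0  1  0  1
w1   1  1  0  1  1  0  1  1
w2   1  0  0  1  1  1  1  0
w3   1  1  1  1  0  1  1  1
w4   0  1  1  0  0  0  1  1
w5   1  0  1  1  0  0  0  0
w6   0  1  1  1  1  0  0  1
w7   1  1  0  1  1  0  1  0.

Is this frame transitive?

Transitive: no — w0 R w1 and w1 R w4, but not w0 R w4.

No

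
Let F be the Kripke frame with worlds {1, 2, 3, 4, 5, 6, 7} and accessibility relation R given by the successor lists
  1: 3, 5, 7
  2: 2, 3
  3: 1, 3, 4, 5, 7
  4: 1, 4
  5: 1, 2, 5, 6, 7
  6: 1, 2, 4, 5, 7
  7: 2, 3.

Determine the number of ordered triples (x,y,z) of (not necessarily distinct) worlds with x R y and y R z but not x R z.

Enumerating: (1,3,1), (1,3,4), (1,5,1), (1,5,2), (1,5,6), (1,7,2), (2,3,1), (2,3,4), (2,3,5), (2,3,7), (3,5,2), (3,5,6), … and 16 more.
Total: 28.

28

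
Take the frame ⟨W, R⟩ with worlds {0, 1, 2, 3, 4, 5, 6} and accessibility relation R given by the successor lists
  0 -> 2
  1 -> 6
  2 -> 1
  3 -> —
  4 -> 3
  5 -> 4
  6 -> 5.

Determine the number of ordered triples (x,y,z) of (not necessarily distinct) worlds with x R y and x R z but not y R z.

6

Enumerating: (0,2,2), (1,6,6), (2,1,1), (4,3,3), (5,4,4), (6,5,5).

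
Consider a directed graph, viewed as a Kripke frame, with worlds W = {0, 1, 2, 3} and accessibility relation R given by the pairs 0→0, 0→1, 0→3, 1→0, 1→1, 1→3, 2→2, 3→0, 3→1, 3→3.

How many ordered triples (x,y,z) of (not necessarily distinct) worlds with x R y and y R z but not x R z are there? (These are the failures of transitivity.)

R is transitive; there are no such tuples.

0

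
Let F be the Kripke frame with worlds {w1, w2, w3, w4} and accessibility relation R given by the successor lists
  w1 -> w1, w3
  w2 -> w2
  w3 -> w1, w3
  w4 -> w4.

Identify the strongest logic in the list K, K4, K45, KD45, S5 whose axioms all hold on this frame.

Transitive (axiom 4): yes — every two-step R-path is closed by a direct edge.
Euclidean (axiom 5): yes — any two successors of a common world are R-related.
Serial (axiom D): yes — every world has a successor (e.g. w1 R w1).
Reflexive (axiom T): yes — every world is R-related to itself.
So F validates K, K4, K45, KD45, S5. The strongest is S5.

S5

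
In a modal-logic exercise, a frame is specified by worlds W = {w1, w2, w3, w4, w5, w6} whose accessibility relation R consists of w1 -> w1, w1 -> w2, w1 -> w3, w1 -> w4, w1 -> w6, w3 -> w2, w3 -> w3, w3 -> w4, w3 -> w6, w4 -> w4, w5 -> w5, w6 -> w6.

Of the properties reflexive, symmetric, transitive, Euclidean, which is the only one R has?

Reflexive: no — w2 is not related to itself.
Symmetric: no — w1 R w2 but not w2 R w1.
Transitive: yes — every two-step R-path is closed by a direct edge.
Euclidean: no — w1 R w2 and w1 R w3, but not w2 R w3.
Only transitive holds.

transitive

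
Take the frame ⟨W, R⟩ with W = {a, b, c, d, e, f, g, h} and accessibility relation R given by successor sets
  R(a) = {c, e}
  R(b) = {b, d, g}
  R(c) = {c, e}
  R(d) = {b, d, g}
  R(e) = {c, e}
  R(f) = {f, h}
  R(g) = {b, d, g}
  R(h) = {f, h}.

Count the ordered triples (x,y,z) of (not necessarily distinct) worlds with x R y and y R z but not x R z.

R is transitive; there are no such tuples.

0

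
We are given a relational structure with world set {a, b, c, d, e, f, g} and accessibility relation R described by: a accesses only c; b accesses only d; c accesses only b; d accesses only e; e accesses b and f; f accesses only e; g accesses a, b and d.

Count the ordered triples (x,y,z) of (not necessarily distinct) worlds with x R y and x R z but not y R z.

17

Enumerating: (a,c,c), (b,d,d), (c,b,b), (d,e,e), (e,b,b), (e,b,f), (e,f,b), (e,f,f), (f,e,e), (g,a,a), (g,a,b), (g,a,d), (g,b,a), (g,b,b), (g,d,a), (g,d,b), (g,d,d).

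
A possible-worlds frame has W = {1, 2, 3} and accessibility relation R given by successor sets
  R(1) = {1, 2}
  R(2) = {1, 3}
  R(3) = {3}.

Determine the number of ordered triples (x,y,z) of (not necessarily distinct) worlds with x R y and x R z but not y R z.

Enumerating: (1,2,2), (2,1,3), (2,3,1).

3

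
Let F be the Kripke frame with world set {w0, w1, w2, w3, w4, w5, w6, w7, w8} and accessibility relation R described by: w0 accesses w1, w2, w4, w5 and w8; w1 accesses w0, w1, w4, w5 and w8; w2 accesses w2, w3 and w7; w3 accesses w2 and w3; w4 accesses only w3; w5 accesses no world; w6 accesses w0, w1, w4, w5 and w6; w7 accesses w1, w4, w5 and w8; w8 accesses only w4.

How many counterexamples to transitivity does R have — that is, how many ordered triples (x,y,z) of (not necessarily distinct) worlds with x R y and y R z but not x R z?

Enumerating: (w0,w1,w0), (w0,w2,w3), (w0,w2,w7), (w0,w4,w3), (w1,w0,w2), (w1,w4,w3), (w2,w7,w1), (w2,w7,w4), (w2,w7,w5), (w2,w7,w8), (w3,w2,w7), (w4,w3,w2), … and 7 more.
Total: 19.

19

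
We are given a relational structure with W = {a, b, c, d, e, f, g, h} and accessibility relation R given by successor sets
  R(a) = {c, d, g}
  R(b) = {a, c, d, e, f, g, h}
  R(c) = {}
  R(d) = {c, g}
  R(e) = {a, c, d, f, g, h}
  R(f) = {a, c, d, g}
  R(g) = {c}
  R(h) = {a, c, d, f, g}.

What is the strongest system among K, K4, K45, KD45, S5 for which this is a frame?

Transitive (axiom 4): yes — every two-step R-path is closed by a direct edge.
Euclidean (axiom 5): no — a R c and a R d, but not c R d.
Serial (axiom D): no — c has no R-successor.
Reflexive (axiom T): no — a is not related to itself.
So F validates K, K4; K45 would additionally require R to be Euclidean. The strongest is K4.

K4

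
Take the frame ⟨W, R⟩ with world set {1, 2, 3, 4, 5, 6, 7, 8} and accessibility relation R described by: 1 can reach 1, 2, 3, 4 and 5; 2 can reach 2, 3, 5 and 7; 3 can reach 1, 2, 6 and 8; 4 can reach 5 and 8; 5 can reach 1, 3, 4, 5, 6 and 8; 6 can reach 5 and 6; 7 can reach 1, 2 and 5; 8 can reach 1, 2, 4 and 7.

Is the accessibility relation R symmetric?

No

Symmetric: no — 1 R 2 but not 2 R 1.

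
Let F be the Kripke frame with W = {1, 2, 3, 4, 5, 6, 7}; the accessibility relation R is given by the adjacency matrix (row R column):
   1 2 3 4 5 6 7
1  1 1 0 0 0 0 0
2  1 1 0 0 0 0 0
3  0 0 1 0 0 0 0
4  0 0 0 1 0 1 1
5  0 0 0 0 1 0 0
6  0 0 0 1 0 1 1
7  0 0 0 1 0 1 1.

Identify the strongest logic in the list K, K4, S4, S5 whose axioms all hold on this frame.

S5

Transitive (axiom 4): yes — every two-step R-path is closed by a direct edge.
Reflexive (axiom T): yes — every world is R-related to itself.
Euclidean (axiom 5): yes — any two successors of a common world are R-related.
So F validates K, K4, S4, S5. The strongest is S5.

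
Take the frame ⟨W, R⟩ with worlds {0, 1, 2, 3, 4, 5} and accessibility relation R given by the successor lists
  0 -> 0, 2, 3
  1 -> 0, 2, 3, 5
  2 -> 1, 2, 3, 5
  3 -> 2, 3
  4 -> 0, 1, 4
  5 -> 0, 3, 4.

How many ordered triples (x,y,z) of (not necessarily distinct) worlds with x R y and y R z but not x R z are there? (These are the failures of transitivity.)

Enumerating: (0,2,1), (0,2,5), (1,2,1), (1,5,4), (2,1,0), (2,5,0), (2,5,4), (3,2,1), (3,2,5), (4,0,2), (4,0,3), (4,1,2), (4,1,3), (4,1,5), (5,0,2), (5,3,2), (5,4,1).

17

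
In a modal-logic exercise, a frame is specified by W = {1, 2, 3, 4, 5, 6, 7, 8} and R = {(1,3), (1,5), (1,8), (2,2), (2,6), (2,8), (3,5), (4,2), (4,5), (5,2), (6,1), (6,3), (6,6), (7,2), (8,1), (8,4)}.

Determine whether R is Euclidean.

Euclidean: no — 1 R 3 and 1 R 8, but not 3 R 8.

No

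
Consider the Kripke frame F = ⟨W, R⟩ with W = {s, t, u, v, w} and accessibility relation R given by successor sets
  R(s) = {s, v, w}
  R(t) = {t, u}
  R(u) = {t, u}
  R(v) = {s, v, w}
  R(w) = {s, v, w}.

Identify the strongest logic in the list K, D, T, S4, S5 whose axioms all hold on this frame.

Serial (axiom D): yes — every world has a successor (e.g. s R s).
Reflexive (axiom T): yes — every world is R-related to itself.
Transitive (axiom 4): yes — every two-step R-path is closed by a direct edge.
Euclidean (axiom 5): yes — any two successors of a common world are R-related.
So F validates K, D, T, S4, S5. The strongest is S5.

S5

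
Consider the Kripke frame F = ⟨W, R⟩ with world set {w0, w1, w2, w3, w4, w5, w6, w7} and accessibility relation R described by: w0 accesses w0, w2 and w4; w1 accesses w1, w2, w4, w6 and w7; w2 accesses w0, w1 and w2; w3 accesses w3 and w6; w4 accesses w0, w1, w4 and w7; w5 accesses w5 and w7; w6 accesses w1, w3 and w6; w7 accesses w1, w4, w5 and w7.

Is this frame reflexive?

Reflexive: yes — every world is R-related to itself.

Yes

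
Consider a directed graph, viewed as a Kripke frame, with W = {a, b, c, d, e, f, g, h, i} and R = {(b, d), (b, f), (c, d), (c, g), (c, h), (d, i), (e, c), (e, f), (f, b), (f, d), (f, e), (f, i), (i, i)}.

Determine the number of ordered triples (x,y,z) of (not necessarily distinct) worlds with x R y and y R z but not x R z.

15

Enumerating: (b,d,i), (b,f,b), (b,f,e), (b,f,i), (c,d,i), (e,c,d), (e,c,g), (e,c,h), (e,f,b), (e,f,d), (e,f,e), (e,f,i), (f,b,f), (f,e,c), (f,e,f).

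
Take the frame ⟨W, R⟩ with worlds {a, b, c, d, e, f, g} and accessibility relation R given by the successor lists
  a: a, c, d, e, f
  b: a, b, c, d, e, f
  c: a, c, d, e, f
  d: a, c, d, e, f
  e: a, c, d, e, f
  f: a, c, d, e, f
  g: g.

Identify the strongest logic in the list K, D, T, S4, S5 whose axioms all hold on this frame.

Serial (axiom D): yes — every world has a successor (e.g. a R a).
Reflexive (axiom T): yes — every world is R-related to itself.
Transitive (axiom 4): yes — every two-step R-path is closed by a direct edge.
Euclidean (axiom 5): no — b R a and b R b, but not a R b.
So F validates K, D, T, S4; S5 would additionally require R to be Euclidean. The strongest is S4.

S4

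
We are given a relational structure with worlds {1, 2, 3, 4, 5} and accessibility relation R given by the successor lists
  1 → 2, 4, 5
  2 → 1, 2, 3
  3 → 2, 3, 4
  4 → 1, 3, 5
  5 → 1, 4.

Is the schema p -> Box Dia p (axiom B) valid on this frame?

Yes

Axiom B corresponds to the accessibility relation being symmetric.
Symmetric: yes — every pair in R has its reverse in R.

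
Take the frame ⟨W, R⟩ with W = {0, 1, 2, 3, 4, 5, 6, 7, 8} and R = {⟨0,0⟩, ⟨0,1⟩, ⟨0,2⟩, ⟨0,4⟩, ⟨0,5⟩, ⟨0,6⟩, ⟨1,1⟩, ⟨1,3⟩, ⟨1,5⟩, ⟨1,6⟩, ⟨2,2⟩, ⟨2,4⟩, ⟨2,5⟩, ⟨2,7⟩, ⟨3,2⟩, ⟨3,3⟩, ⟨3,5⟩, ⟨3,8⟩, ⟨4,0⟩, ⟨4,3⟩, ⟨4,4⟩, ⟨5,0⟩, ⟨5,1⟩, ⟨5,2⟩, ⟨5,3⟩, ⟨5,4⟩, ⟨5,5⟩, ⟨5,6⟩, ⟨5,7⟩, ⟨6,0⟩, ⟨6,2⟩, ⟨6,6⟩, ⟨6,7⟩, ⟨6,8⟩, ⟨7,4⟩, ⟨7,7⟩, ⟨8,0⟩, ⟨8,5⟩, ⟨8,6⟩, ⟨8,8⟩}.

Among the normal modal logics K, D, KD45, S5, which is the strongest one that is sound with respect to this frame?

Serial (axiom D): yes — every world has a successor (e.g. 0 R 0).
Euclidean (axiom 5): no — 0 R 1 and 0 R 2, but not 1 R 2.
Transitive (axiom 4): no — 0 R 1 and 1 R 3, but not 0 R 3.
Reflexive (axiom T): yes — every world is R-related to itself.
So F validates K, D; KD45 would additionally require R to be Euclidean and transitive. The strongest is D.

D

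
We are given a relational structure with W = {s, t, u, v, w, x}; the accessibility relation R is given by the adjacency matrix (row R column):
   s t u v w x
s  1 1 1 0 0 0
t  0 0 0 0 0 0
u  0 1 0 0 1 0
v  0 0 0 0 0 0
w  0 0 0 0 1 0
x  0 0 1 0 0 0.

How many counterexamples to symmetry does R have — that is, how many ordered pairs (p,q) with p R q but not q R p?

Enumerating: (s,t), (s,u), (u,t), (u,w), (x,u).

5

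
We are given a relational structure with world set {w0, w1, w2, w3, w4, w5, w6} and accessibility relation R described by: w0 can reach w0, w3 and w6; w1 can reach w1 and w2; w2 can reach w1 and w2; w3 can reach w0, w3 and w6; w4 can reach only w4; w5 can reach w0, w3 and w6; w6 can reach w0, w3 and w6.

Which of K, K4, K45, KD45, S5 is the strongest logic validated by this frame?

Transitive (axiom 4): yes — every two-step R-path is closed by a direct edge.
Euclidean (axiom 5): yes — any two successors of a common world are R-related.
Serial (axiom D): yes — every world has a successor (e.g. w0 R w0).
Reflexive (axiom T): no — w5 is not related to itself.
So F validates K, K4, K45, KD45; S5 would additionally require R to be reflexive. The strongest is KD45.

KD45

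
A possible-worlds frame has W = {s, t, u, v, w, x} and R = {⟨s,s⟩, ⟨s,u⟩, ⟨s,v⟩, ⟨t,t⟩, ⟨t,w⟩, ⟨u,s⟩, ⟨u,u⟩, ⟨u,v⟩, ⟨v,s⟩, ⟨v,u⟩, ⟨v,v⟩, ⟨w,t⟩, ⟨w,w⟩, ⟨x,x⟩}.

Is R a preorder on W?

Reflexive: yes — every world is R-related to itself.
Transitive: yes — every two-step R-path is closed by a direct edge.
So R is a preorder.

Yes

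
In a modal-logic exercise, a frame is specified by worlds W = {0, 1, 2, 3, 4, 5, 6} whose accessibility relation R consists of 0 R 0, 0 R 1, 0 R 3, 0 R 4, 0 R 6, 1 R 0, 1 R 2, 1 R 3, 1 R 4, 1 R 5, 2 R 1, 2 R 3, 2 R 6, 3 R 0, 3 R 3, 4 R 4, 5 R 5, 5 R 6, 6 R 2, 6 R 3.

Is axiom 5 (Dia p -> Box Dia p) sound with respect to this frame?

No

The schema 5 characterises exactly the Euclidean frames.
Euclidean: no — 0 R 1 and 0 R 6, but not 1 R 6.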